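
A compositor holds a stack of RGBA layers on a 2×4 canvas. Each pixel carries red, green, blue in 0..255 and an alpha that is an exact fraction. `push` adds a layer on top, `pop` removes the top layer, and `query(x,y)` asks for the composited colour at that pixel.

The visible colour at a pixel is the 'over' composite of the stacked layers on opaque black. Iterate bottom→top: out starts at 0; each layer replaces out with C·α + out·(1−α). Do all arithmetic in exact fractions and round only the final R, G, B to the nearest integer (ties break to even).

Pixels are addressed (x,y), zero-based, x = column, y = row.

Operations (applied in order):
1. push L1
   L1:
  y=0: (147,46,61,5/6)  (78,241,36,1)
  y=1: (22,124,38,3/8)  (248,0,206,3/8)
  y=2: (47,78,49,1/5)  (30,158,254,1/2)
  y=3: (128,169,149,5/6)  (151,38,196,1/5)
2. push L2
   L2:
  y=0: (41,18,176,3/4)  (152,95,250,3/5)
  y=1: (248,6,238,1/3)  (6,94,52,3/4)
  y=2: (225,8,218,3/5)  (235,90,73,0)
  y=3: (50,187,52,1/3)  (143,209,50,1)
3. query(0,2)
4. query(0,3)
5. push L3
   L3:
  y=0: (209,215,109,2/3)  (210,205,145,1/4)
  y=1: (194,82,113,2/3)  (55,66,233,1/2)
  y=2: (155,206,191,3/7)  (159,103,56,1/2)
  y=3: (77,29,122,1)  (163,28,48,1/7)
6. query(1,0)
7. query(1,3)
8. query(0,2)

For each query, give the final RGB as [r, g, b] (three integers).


query (0,2) [L1,L2] — begin 0,0,0
L1 α=1/5: [47/5, 78/5, 49/5]
L2 α=3/5: [3469/25, 276/25, 3368/25]
→ [139, 11, 135]

(0,3) stack=L1,L2; from [0,0,0]:
after L1 α=5/6: [320/3, 845/6, 745/6]
after L2 α=1/3: [790/9, 1406/9, 901/9]
→ [88, 156, 100]

query (1,0) [L1,L2,L3] — begin 0,0,0
after L1 α=1: [78, 241, 36]
after L2 α=3/5: [612/5, 767/5, 822/5]
after L3 α=1/4: [1443/10, 1663/10, 3191/20]
rounded: [144, 166, 160]

at x=1,y=3 over L1,L2,L3:
L1 α=1/5: [151/5, 38/5, 196/5]
L2 α=1: [143, 209, 50]
L3 α=1/7: [1021/7, 1282/7, 348/7]
= [146, 183, 50]

(0,2) stack=L1,L2,L3; from [0,0,0]:
after L1 α=1/5: [47/5, 78/5, 49/5]
after L2 α=3/5: [3469/25, 276/25, 3368/25]
after L3 α=3/7: [3643/25, 16554/175, 3971/25]
= [146, 95, 159]


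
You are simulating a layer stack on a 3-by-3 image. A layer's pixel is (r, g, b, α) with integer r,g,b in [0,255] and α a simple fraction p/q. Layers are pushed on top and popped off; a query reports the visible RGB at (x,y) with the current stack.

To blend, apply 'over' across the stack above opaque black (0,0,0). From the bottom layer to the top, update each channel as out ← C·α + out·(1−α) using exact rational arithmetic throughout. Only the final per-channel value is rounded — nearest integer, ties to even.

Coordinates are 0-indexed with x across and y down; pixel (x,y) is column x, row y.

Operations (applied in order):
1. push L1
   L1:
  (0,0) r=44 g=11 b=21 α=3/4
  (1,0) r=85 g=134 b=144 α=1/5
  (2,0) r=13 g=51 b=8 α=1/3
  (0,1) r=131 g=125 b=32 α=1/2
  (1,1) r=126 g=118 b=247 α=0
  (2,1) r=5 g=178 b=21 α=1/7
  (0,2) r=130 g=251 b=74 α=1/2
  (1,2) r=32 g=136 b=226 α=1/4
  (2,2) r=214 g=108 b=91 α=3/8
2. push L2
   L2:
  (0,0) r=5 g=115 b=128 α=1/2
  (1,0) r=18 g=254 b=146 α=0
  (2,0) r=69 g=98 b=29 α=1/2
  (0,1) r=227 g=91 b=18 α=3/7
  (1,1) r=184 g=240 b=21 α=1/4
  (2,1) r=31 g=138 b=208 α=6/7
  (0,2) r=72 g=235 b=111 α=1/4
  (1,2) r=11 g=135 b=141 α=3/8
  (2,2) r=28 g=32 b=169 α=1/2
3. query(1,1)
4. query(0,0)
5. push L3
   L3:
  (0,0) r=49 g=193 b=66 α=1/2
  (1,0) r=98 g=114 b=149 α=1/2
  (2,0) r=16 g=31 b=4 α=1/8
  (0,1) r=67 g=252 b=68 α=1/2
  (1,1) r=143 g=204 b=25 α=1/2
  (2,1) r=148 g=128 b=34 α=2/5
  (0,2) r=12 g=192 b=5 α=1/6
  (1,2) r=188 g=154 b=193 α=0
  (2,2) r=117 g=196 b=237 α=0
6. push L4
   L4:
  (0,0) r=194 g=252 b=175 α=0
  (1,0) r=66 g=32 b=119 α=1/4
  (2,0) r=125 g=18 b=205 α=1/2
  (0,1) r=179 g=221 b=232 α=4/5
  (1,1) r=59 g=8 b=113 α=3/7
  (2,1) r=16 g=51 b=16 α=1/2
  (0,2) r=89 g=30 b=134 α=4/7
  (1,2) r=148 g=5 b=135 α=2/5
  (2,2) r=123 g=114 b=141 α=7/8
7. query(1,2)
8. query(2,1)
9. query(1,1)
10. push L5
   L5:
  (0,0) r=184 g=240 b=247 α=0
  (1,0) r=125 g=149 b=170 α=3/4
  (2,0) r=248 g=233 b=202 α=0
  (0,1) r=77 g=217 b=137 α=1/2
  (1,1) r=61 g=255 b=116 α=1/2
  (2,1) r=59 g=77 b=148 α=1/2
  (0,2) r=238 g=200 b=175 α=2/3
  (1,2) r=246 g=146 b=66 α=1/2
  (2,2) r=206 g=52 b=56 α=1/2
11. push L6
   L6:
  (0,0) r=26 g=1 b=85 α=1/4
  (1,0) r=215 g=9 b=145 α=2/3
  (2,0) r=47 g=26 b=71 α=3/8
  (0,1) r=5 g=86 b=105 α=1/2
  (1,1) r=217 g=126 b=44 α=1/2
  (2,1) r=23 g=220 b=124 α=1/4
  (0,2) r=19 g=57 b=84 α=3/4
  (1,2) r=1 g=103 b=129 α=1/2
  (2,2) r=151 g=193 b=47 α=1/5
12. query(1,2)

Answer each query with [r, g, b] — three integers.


query (1,1) [L1,L2] — begin 0,0,0
L1 α=0: [0, 0, 0]
L2 α=1/4: [46, 60, 21/4]
= [46, 60, 5]

(0,0) stack=L1,L2; from [0,0,0]:
after L1 α=3/4: [33, 33/4, 63/4]
after L2 α=1/2: [19, 493/8, 575/8]
= [19, 62, 72]

query (1,2) [L1,L2,L3,L4] — begin 0,0,0
after L1 α=1/4: [8, 34, 113/2]
after L2 α=3/8: [73/8, 575/8, 1411/16]
after L3 α=0: [73/8, 575/8, 1411/16]
after L4 α=2/5: [2587/40, 361/8, 8553/80]
rounded: [65, 45, 107]

query (2,1) [L1,L2,L3,L4] — begin 0,0,0
+L1 (α=1/7) → [5/7, 178/7, 3]
+L2 (α=6/7) → [1307/49, 5974/49, 1251/7]
+L3 (α=2/5) → [3685/49, 30466/245, 4229/35]
+L4 (α=1/2) → [4469/98, 42961/490, 4789/70]
= [46, 88, 68]

at x=1,y=1 over L1,L2,L3,L4:
+L1 (α=0) → [0, 0, 0]
+L2 (α=1/4) → [46, 60, 21/4]
+L3 (α=1/2) → [189/2, 132, 121/8]
+L4 (α=3/7) → [555/7, 552/7, 799/14]
= [79, 79, 57]

query (1,2) [L1,L2,L3,L4,L5,L6] — begin 0,0,0
+L1 (α=1/4) → [8, 34, 113/2]
+L2 (α=3/8) → [73/8, 575/8, 1411/16]
+L3 (α=0) → [73/8, 575/8, 1411/16]
+L4 (α=2/5) → [2587/40, 361/8, 8553/80]
+L5 (α=1/2) → [12427/80, 1529/16, 13833/160]
+L6 (α=1/2) → [12507/160, 3177/32, 34473/320]
→ [78, 99, 108]


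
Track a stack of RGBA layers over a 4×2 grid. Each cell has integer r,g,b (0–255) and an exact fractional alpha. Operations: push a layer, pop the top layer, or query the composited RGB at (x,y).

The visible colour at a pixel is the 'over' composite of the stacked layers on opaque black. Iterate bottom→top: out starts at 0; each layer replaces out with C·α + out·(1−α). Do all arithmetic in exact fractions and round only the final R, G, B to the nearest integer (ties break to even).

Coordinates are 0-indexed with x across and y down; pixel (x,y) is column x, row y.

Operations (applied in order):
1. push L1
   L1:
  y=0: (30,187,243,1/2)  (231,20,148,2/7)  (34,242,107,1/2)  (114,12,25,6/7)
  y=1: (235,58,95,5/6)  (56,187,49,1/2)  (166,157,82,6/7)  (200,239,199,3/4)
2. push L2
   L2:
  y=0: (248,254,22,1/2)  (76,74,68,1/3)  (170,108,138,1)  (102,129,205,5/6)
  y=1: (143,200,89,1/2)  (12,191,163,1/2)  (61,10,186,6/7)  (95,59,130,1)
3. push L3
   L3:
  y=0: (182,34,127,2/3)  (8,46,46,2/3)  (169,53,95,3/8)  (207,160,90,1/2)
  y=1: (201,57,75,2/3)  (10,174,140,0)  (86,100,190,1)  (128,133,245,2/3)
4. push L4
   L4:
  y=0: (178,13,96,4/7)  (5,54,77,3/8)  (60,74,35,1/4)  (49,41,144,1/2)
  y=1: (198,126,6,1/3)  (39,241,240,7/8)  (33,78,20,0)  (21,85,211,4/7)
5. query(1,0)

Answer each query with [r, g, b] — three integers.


at x=1,y=0 over L1,L2,L3,L4:
+L1 (α=2/7) → [66, 40/7, 296/7]
+L2 (α=1/3) → [208/3, 598/21, 356/7]
+L3 (α=2/3) → [256/9, 2530/63, 1000/21]
+L4 (α=3/8) → [1415/72, 2857/63, 9851/168]
rounded: [20, 45, 59]


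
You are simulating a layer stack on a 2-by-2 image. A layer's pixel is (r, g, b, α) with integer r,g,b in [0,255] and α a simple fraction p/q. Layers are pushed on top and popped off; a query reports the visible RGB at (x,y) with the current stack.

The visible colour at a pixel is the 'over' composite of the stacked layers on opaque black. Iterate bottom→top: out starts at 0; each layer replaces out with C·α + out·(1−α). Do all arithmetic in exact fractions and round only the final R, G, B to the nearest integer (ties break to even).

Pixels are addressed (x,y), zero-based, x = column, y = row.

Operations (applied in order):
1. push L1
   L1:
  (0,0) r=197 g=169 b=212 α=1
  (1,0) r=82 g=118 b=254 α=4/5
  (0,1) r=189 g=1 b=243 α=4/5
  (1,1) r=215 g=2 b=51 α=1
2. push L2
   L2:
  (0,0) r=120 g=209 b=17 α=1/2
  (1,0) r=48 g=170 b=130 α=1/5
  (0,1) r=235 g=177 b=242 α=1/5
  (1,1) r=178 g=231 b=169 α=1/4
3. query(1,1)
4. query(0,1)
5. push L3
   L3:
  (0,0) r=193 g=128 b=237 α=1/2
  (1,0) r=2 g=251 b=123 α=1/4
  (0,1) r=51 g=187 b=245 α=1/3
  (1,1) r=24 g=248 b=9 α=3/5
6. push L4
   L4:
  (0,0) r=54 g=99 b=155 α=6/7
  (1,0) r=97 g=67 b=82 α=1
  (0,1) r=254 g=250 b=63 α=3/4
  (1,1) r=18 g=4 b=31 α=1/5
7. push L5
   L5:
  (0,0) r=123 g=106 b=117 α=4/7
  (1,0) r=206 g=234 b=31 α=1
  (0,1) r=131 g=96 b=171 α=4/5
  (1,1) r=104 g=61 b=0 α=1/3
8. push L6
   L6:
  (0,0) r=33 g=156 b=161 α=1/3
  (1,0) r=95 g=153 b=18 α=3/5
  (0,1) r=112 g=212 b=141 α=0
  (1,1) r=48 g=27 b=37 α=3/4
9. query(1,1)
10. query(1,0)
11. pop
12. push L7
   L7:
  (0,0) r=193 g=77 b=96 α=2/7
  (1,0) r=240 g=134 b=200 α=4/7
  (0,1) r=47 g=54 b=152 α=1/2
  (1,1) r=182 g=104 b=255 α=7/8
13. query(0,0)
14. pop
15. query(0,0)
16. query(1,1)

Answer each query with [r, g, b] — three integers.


(1,1) stack=L1,L2; from [0,0,0]:
after L1 α=1: [215, 2, 51]
after L2 α=1/4: [823/4, 237/4, 161/2]
rounded: [206, 59, 80]

at x=0,y=1 over L1,L2:
L1 α=4/5: [756/5, 4/5, 972/5]
L2 α=1/5: [4199/25, 901/25, 5098/25]
rounded: [168, 36, 204]

query (1,1) [L1,L2,L3,L4,L5,L6] — begin 0,0,0
after L1 α=1: [215, 2, 51]
after L2 α=1/4: [823/4, 237/4, 161/2]
after L3 α=3/5: [967/10, 345/2, 188/5]
after L4 α=1/5: [2024/25, 694/5, 907/25]
after L5 α=1/3: [2216/25, 1693/15, 1814/75]
after L6 α=3/4: [1454/25, 727/15, 10139/300]
rounded: [58, 48, 34]

(1,0) stack=L1,L2,L3,L4,L5,L6; from [0,0,0]:
L1 α=4/5: [328/5, 472/5, 1016/5]
L2 α=1/5: [1552/25, 2738/25, 4714/25]
L3 α=1/4: [2353/50, 14489/100, 17217/100]
L4 α=1: [97, 67, 82]
L5 α=1: [206, 234, 31]
L6 α=3/5: [697/5, 927/5, 116/5]
→ [139, 185, 23]

query (0,0) [L1,L2,L3,L4,L5,L7] — begin 0,0,0
after L1 α=1: [197, 169, 212]
after L2 α=1/2: [317/2, 189, 229/2]
after L3 α=1/2: [703/4, 317/2, 703/4]
after L4 α=6/7: [1999/28, 215/2, 4423/28]
after L5 α=4/7: [19773/196, 1493/14, 26373/196]
after L7 α=2/7: [174521/1372, 9621/98, 169497/1372]
rounded: [127, 98, 124]

at x=0,y=0 over L1,L2,L3,L4,L5:
+L1 (α=1) → [197, 169, 212]
+L2 (α=1/2) → [317/2, 189, 229/2]
+L3 (α=1/2) → [703/4, 317/2, 703/4]
+L4 (α=6/7) → [1999/28, 215/2, 4423/28]
+L5 (α=4/7) → [19773/196, 1493/14, 26373/196]
= [101, 107, 135]

(1,1) stack=L1,L2,L3,L4,L5; from [0,0,0]:
+L1 (α=1) → [215, 2, 51]
+L2 (α=1/4) → [823/4, 237/4, 161/2]
+L3 (α=3/5) → [967/10, 345/2, 188/5]
+L4 (α=1/5) → [2024/25, 694/5, 907/25]
+L5 (α=1/3) → [2216/25, 1693/15, 1814/75]
rounded: [89, 113, 24]


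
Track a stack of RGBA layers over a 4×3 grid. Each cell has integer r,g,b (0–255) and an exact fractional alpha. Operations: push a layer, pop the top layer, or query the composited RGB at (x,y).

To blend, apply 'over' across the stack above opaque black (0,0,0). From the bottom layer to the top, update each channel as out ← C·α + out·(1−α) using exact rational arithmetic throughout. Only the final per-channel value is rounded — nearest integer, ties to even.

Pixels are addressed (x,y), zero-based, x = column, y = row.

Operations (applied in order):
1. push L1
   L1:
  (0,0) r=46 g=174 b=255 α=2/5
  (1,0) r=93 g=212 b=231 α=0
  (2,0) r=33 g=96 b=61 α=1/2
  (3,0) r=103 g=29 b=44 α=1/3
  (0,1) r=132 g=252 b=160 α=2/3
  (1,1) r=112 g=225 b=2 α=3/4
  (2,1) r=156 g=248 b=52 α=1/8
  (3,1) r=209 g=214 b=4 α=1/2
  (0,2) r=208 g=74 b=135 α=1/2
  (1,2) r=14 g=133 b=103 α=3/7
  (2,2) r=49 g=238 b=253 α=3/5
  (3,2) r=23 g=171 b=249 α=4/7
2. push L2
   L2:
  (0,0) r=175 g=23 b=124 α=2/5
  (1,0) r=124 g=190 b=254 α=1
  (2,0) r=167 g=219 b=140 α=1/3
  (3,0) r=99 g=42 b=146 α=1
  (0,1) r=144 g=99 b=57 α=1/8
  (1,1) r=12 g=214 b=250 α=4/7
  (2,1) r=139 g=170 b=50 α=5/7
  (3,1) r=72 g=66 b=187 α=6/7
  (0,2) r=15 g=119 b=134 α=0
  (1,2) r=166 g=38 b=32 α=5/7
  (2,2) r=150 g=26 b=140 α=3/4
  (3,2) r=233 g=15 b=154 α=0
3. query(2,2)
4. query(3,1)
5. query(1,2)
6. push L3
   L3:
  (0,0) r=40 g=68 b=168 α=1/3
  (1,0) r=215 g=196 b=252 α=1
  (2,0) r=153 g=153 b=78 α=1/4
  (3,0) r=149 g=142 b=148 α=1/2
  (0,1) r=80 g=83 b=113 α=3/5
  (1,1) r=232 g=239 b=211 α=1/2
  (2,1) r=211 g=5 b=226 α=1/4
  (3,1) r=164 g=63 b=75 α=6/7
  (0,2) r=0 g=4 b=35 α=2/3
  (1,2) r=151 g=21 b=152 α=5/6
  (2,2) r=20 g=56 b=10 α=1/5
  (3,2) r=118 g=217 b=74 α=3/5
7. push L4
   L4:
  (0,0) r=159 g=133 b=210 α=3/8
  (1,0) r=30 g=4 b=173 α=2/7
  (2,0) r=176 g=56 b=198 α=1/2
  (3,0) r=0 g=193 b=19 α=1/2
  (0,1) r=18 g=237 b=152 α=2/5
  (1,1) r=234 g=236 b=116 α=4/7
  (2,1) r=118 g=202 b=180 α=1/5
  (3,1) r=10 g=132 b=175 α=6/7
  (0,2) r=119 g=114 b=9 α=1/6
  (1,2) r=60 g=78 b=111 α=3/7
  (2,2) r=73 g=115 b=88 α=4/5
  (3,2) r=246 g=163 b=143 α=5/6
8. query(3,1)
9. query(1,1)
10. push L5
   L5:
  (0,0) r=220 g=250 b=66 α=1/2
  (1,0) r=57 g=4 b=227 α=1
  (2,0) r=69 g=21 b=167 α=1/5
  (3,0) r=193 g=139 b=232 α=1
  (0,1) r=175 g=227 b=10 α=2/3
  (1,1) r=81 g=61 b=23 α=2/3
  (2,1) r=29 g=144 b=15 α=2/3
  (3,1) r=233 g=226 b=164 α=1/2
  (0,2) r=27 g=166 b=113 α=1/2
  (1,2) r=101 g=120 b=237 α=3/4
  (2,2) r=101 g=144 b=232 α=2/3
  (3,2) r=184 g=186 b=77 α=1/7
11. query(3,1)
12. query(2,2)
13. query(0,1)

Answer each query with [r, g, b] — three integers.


at x=2,y=2 over L1,L2:
+L1 (α=3/5) → [147/5, 714/5, 759/5]
+L2 (α=3/4) → [2397/20, 276/5, 2859/20]
rounded: [120, 55, 143]

at x=3,y=1 over L1,L2:
+L1 (α=1/2) → [209/2, 107, 2]
+L2 (α=6/7) → [1073/14, 503/7, 1124/7]
→ [77, 72, 161]

at x=1,y=2 over L1,L2:
+L1 (α=3/7) → [6, 57, 309/7]
+L2 (α=5/7) → [842/7, 304/7, 1738/49]
→ [120, 43, 35]

(3,1) stack=L1,L2,L3,L4; from [0,0,0]:
+L1 (α=1/2) → [209/2, 107, 2]
+L2 (α=6/7) → [1073/14, 503/7, 1124/7]
+L3 (α=6/7) → [14849/98, 3149/49, 4274/49]
+L4 (α=6/7) → [20729/686, 41957/343, 55724/343]
= [30, 122, 162]

query (1,1) [L1,L2,L3,L4] — begin 0,0,0
+L1 (α=3/4) → [84, 675/4, 3/2]
+L2 (α=4/7) → [300/7, 5449/28, 287/2]
+L3 (α=1/2) → [962/7, 12141/56, 709/4]
+L4 (α=4/7) → [9438/49, 89287/392, 569/4]
rounded: [193, 228, 142]

(3,1) stack=L1,L2,L3,L4,L5; from [0,0,0]:
L1 α=1/2: [209/2, 107, 2]
L2 α=6/7: [1073/14, 503/7, 1124/7]
L3 α=6/7: [14849/98, 3149/49, 4274/49]
L4 α=6/7: [20729/686, 41957/343, 55724/343]
L5 α=1/2: [180567/1372, 119475/686, 55988/343]
rounded: [132, 174, 163]

at x=2,y=2 over L1,L2,L3,L4,L5:
L1 α=3/5: [147/5, 714/5, 759/5]
L2 α=3/4: [2397/20, 276/5, 2859/20]
L3 α=1/5: [2497/25, 1384/25, 2909/25]
L4 α=4/5: [9797/125, 12884/125, 11709/125]
L5 α=2/3: [35047/375, 48884/375, 69709/375]
→ [93, 130, 186]

(0,1) stack=L1,L2,L3,L4,L5; from [0,0,0]:
+L1 (α=2/3) → [88, 168, 320/3]
+L2 (α=1/8) → [95, 1275/8, 2411/24]
+L3 (α=3/5) → [86, 2271/20, 6479/60]
+L4 (α=2/5) → [294/5, 16293/100, 12559/100]
+L5 (α=2/3) → [2044/15, 61693/300, 4853/100]
→ [136, 206, 49]


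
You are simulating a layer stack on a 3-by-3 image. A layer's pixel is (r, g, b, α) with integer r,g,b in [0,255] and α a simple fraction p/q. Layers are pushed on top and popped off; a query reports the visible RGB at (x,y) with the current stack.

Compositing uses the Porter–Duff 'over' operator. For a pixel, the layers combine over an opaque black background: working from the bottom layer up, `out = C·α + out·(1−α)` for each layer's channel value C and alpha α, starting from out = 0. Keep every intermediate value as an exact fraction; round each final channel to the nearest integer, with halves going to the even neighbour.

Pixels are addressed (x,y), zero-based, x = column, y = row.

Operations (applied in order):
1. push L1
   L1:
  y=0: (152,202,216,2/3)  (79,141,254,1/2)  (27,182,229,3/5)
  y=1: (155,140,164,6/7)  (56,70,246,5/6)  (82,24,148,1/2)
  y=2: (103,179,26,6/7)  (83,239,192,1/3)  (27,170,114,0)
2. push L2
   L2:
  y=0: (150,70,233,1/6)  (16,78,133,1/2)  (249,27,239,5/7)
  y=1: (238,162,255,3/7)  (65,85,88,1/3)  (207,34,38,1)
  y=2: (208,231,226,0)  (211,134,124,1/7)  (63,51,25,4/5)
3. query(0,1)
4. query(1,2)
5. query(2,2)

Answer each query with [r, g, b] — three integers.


(0,1) stack=L1,L2; from [0,0,0]:
after L1 α=6/7: [930/7, 120, 984/7]
after L2 α=3/7: [8718/49, 138, 9291/49]
→ [178, 138, 190]

at x=1,y=2 over L1,L2:
after L1 α=1/3: [83/3, 239/3, 64]
after L2 α=1/7: [377/7, 612/7, 508/7]
= [54, 87, 73]

query (2,2) [L1,L2] — begin 0,0,0
+L1 (α=0) → [0, 0, 0]
+L2 (α=4/5) → [252/5, 204/5, 20]
= [50, 41, 20]


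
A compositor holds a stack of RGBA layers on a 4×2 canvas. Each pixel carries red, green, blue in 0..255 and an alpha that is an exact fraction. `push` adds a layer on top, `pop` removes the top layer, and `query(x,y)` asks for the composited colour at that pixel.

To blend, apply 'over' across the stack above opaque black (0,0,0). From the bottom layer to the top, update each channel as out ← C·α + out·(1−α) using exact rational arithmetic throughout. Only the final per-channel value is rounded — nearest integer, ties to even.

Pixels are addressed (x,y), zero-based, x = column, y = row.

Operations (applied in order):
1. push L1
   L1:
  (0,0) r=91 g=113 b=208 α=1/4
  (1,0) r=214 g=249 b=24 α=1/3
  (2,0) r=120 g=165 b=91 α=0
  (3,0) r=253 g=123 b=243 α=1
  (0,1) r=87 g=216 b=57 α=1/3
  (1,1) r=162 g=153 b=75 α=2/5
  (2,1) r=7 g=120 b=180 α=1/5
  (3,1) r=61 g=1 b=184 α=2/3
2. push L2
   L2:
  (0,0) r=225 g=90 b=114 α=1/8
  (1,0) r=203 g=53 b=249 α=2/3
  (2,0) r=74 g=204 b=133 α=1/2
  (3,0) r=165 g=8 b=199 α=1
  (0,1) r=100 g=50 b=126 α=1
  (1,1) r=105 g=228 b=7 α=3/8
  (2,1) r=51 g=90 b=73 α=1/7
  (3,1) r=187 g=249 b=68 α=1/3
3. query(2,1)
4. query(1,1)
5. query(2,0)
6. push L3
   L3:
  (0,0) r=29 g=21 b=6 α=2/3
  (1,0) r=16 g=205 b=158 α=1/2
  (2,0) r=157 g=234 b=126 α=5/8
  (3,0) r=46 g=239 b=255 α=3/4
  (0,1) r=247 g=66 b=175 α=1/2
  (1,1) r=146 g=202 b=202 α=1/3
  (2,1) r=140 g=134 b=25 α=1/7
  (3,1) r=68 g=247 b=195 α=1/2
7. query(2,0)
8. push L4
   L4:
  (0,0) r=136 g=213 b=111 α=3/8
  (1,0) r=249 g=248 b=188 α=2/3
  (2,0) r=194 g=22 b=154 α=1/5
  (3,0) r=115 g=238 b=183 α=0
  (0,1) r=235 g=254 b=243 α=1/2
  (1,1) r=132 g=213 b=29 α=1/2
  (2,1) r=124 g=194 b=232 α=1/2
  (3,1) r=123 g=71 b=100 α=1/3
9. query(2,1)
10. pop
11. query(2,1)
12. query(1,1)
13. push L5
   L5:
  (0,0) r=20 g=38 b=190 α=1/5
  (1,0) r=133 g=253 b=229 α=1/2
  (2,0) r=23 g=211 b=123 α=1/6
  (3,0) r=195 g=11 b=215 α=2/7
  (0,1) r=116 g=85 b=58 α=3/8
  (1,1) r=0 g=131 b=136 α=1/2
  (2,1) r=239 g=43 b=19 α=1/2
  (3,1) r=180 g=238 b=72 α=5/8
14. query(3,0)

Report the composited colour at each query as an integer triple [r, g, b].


(2,1) stack=L1,L2; from [0,0,0]:
L1 α=1/5: [7/5, 24, 36]
L2 α=1/7: [297/35, 234/7, 289/7]
= [8, 33, 41]

(1,1) stack=L1,L2; from [0,0,0]:
L1 α=2/5: [324/5, 306/5, 30]
L2 α=3/8: [639/8, 495/4, 171/8]
→ [80, 124, 21]

query (2,0) [L1,L2] — begin 0,0,0
L1 α=0: [0, 0, 0]
L2 α=1/2: [37, 102, 133/2]
rounded: [37, 102, 66]

(2,0) stack=L1,L2,L3; from [0,0,0]:
L1 α=0: [0, 0, 0]
L2 α=1/2: [37, 102, 133/2]
L3 α=5/8: [112, 369/2, 1659/16]
= [112, 184, 104]

at x=2,y=1 over L1,L2,L3,L4:
+L1 (α=1/5) → [7/5, 24, 36]
+L2 (α=1/7) → [297/35, 234/7, 289/7]
+L3 (α=1/7) → [6682/245, 2342/49, 1909/49]
+L4 (α=1/2) → [18531/245, 5924/49, 13277/98]
rounded: [76, 121, 135]

at x=2,y=1 over L1,L2,L3:
+L1 (α=1/5) → [7/5, 24, 36]
+L2 (α=1/7) → [297/35, 234/7, 289/7]
+L3 (α=1/7) → [6682/245, 2342/49, 1909/49]
= [27, 48, 39]

at x=1,y=1 over L1,L2,L3:
after L1 α=2/5: [324/5, 306/5, 30]
after L2 α=3/8: [639/8, 495/4, 171/8]
after L3 α=1/3: [1223/12, 899/6, 979/12]
rounded: [102, 150, 82]

query (3,0) [L1,L2,L3,L5] — begin 0,0,0
+L1 (α=1) → [253, 123, 243]
+L2 (α=1) → [165, 8, 199]
+L3 (α=3/4) → [303/4, 725/4, 241]
+L5 (α=2/7) → [3075/28, 3713/28, 1635/7]
rounded: [110, 133, 234]


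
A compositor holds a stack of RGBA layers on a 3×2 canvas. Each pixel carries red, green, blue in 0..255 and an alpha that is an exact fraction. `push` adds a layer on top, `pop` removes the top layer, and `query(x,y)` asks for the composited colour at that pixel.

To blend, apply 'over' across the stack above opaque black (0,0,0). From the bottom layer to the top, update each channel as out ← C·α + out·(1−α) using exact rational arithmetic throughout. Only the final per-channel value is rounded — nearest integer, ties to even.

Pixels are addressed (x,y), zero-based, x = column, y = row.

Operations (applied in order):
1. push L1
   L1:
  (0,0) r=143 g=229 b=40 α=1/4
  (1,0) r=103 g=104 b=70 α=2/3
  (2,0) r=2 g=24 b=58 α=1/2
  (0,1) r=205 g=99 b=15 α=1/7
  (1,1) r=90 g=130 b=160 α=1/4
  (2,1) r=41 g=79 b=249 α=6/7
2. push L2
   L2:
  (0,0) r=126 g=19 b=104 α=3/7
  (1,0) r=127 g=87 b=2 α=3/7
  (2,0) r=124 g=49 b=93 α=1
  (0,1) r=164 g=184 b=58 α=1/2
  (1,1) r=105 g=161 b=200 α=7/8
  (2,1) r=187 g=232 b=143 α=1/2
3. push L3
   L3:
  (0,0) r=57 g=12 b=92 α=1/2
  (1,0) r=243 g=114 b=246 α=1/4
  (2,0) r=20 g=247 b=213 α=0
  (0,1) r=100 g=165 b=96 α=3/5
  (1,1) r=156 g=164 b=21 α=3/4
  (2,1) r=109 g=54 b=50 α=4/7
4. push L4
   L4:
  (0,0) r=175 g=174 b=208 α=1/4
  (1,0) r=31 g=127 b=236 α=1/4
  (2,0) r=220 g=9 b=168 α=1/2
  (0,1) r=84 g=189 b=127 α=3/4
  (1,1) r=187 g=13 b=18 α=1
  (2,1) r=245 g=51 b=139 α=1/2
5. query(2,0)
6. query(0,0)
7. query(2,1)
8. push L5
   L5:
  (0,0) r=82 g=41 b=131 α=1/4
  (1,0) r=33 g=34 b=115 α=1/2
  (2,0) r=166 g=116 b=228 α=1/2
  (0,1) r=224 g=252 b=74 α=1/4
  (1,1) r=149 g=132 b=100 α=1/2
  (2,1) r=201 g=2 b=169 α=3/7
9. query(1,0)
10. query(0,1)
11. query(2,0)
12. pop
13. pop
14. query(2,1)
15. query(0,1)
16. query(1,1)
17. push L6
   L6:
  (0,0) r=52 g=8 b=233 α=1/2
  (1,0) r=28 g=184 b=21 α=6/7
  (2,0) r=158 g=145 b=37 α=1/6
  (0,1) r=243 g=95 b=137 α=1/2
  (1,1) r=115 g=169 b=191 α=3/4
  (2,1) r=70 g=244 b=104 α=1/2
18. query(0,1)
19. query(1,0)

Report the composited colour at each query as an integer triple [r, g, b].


at x=2,y=0 over L1,L2,L3,L4:
L1 α=1/2: [1, 12, 29]
L2 α=1: [124, 49, 93]
L3 α=0: [124, 49, 93]
L4 α=1/2: [172, 29, 261/2]
= [172, 29, 130]

(0,0) stack=L1,L2,L3,L4; from [0,0,0]:
L1 α=1/4: [143/4, 229/4, 10]
L2 α=3/7: [521/7, 286/7, 352/7]
L3 α=1/2: [460/7, 185/7, 498/7]
L4 α=1/4: [2605/28, 1773/28, 1475/14]
= [93, 63, 105]

query (2,1) [L1,L2,L3,L4] — begin 0,0,0
L1 α=6/7: [246/7, 474/7, 1494/7]
L2 α=1/2: [1555/14, 1049/7, 2495/14]
L3 α=4/7: [10769/98, 4659/49, 10285/98]
L4 α=1/2: [34779/196, 3579/49, 23907/196]
rounded: [177, 73, 122]

at x=1,y=0 over L1,L2,L3,L4,L5:
L1 α=2/3: [206/3, 208/3, 140/3]
L2 α=3/7: [281/3, 1615/21, 578/21]
L3 α=1/4: [131, 2413/28, 575/7]
L4 α=1/4: [106, 10795/112, 3377/28]
L5 α=1/2: [139/2, 14603/224, 6597/56]
= [70, 65, 118]

at x=0,y=1 over L1,L2,L3,L4,L5:
+L1 (α=1/7) → [205/7, 99/7, 15/7]
+L2 (α=1/2) → [1353/14, 1387/14, 421/14]
+L3 (α=3/5) → [3453/35, 4852/35, 2437/35]
+L4 (α=3/4) → [12273/140, 24697/140, 3943/35]
+L5 (α=1/4) → [68179/560, 109371/560, 14419/140]
→ [122, 195, 103]

at x=2,y=0 over L1,L2,L3,L4,L5:
+L1 (α=1/2) → [1, 12, 29]
+L2 (α=1) → [124, 49, 93]
+L3 (α=0) → [124, 49, 93]
+L4 (α=1/2) → [172, 29, 261/2]
+L5 (α=1/2) → [169, 145/2, 717/4]
= [169, 72, 179]

query (2,1) [L1,L2,L3] — begin 0,0,0
after L1 α=6/7: [246/7, 474/7, 1494/7]
after L2 α=1/2: [1555/14, 1049/7, 2495/14]
after L3 α=4/7: [10769/98, 4659/49, 10285/98]
rounded: [110, 95, 105]

query (0,1) [L1,L2,L3] — begin 0,0,0
L1 α=1/7: [205/7, 99/7, 15/7]
L2 α=1/2: [1353/14, 1387/14, 421/14]
L3 α=3/5: [3453/35, 4852/35, 2437/35]
rounded: [99, 139, 70]

(1,1) stack=L1,L2,L3; from [0,0,0]:
+L1 (α=1/4) → [45/2, 65/2, 40]
+L2 (α=7/8) → [1515/16, 2319/16, 180]
+L3 (α=3/4) → [9003/64, 10191/64, 243/4]
rounded: [141, 159, 61]

(0,1) stack=L1,L2,L3,L6; from [0,0,0]:
+L1 (α=1/7) → [205/7, 99/7, 15/7]
+L2 (α=1/2) → [1353/14, 1387/14, 421/14]
+L3 (α=3/5) → [3453/35, 4852/35, 2437/35]
+L6 (α=1/2) → [5979/35, 8177/70, 3616/35]
rounded: [171, 117, 103]

(1,0) stack=L1,L2,L3,L6; from [0,0,0]:
+L1 (α=2/3) → [206/3, 208/3, 140/3]
+L2 (α=3/7) → [281/3, 1615/21, 578/21]
+L3 (α=1/4) → [131, 2413/28, 575/7]
+L6 (α=6/7) → [299/7, 33325/196, 1457/49]
rounded: [43, 170, 30]


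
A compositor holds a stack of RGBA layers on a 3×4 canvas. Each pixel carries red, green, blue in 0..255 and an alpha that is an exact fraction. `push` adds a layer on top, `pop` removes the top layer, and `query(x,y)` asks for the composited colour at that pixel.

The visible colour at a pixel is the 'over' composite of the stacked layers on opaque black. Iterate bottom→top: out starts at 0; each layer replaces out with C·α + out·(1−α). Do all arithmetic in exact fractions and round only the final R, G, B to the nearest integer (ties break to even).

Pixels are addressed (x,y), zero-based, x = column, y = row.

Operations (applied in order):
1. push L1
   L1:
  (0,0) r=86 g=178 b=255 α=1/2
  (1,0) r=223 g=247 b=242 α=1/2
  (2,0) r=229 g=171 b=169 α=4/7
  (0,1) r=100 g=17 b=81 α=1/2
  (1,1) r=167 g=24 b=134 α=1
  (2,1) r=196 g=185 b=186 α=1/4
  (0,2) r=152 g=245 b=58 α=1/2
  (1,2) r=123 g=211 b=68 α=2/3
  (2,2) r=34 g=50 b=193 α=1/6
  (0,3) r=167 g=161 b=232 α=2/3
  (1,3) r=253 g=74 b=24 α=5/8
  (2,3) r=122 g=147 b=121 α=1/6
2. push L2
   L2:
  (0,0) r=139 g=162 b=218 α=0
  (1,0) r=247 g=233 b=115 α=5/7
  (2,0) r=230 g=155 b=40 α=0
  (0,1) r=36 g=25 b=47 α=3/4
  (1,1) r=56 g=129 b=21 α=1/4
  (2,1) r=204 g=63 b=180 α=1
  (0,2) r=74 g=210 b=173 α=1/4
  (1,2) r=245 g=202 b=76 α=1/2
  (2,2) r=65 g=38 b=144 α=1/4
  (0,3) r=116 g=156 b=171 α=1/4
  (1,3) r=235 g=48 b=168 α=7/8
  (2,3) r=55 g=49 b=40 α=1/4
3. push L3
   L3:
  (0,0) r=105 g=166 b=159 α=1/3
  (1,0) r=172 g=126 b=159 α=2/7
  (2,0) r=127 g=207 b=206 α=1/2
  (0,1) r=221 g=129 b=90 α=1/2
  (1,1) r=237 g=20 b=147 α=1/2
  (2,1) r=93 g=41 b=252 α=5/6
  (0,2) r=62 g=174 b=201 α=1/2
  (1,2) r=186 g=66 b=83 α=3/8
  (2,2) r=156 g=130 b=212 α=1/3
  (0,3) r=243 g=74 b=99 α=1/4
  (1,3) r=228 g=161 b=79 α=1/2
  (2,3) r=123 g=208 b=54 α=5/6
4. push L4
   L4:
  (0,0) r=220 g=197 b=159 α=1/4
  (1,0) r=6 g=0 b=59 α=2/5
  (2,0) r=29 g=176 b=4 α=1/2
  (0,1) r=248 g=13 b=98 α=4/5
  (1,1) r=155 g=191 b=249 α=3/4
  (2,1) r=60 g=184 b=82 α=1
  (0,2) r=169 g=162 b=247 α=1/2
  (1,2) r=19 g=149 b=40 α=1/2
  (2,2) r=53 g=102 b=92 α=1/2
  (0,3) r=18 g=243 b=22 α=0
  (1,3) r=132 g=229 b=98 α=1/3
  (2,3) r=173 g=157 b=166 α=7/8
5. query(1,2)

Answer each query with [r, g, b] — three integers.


(1,2) stack=L1,L2,L3,L4; from [0,0,0]:
L1 α=2/3: [82, 422/3, 136/3]
L2 α=1/2: [327/2, 514/3, 182/3]
L3 α=3/8: [2751/16, 791/6, 1657/24]
L4 α=1/2: [3055/32, 1685/12, 2617/48]
= [95, 140, 55]


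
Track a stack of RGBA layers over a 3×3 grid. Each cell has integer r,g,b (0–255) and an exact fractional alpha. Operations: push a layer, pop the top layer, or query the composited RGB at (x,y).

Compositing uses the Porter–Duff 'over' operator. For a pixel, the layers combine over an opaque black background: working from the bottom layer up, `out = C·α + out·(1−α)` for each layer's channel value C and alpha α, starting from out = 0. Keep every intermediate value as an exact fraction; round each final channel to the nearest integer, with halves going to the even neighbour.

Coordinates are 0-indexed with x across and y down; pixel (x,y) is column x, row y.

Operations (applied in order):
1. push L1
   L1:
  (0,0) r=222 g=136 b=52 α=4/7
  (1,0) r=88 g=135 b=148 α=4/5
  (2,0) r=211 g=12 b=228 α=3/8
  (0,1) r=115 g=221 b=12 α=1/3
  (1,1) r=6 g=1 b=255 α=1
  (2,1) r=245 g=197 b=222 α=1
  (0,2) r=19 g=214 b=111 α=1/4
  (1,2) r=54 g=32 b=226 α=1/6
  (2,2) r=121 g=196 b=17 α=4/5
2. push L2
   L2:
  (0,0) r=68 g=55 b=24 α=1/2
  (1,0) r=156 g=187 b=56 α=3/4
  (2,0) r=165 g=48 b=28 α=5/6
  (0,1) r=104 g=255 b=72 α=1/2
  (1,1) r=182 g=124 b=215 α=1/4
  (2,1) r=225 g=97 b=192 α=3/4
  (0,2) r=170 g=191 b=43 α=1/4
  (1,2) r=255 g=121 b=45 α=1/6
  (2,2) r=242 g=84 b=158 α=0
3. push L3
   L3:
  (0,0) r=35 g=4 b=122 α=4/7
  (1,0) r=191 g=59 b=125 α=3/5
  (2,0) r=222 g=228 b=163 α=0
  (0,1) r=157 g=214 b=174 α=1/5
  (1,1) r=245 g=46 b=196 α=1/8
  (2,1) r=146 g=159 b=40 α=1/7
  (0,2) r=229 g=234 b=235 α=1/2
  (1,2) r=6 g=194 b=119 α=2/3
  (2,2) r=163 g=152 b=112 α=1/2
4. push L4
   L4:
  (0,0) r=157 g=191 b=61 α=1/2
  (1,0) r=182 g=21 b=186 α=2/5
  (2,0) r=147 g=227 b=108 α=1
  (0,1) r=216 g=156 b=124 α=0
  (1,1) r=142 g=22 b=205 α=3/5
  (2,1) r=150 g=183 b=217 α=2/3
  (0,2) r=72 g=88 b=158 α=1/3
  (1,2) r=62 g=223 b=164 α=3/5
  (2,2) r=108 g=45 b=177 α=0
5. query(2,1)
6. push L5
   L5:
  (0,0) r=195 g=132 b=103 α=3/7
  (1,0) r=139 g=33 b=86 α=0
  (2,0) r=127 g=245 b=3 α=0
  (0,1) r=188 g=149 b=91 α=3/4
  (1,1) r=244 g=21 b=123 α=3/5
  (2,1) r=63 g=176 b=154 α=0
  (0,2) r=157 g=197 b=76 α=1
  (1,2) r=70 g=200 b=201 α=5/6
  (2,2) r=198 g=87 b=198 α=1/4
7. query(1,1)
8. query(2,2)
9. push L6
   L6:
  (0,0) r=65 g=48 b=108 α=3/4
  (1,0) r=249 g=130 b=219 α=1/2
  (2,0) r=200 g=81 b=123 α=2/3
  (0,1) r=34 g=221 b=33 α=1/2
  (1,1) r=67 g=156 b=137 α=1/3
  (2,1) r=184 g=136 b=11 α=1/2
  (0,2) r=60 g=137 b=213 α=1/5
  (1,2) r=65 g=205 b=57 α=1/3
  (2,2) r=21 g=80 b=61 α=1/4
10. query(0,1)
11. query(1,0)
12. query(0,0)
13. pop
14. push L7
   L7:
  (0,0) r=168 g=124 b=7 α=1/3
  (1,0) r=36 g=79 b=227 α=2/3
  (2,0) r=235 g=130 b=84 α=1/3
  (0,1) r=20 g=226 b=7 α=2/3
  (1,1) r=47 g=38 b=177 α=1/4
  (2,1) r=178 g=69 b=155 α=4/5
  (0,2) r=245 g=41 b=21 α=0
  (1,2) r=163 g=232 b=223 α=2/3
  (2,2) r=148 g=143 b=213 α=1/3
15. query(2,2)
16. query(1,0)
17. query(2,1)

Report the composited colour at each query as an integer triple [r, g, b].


(2,1) stack=L1,L2,L3,L4; from [0,0,0]:
after L1 α=1: [245, 197, 222]
after L2 α=3/4: [230, 122, 399/2]
after L3 α=1/7: [218, 891/7, 1237/7]
after L4 α=2/3: [518/3, 1151/7, 1425/7]
→ [173, 164, 204]

query (1,1) [L1,L2,L3,L4,L5] — begin 0,0,0
after L1 α=1: [6, 1, 255]
after L2 α=1/4: [50, 127/4, 245]
after L3 α=1/8: [595/8, 1073/32, 1911/8]
after L4 α=3/5: [2299/20, 2129/80, 4371/20]
after L5 α=3/5: [9619/50, 4649/200, 8061/50]
→ [192, 23, 161]

at x=2,y=2 over L1,L2,L3,L4,L5:
L1 α=4/5: [484/5, 784/5, 68/5]
L2 α=0: [484/5, 784/5, 68/5]
L3 α=1/2: [1299/10, 772/5, 314/5]
L4 α=0: [1299/10, 772/5, 314/5]
L5 α=1/4: [5877/40, 2751/20, 483/5]
rounded: [147, 138, 97]

at x=0,y=1 over L1,L2,L3,L4,L5,L6:
after L1 α=1/3: [115/3, 221/3, 4]
after L2 α=1/2: [427/6, 493/3, 38]
after L3 α=1/5: [265/3, 2614/15, 326/5]
after L4 α=0: [265/3, 2614/15, 326/5]
after L5 α=3/4: [1957/12, 9319/60, 1691/20]
after L6 α=1/2: [2365/24, 22579/120, 2351/40]
= [99, 188, 59]

query (1,0) [L1,L2,L3,L4,L5,L6] — begin 0,0,0
L1 α=4/5: [352/5, 108, 592/5]
L2 α=3/4: [673/5, 669/4, 358/5]
L3 α=3/5: [4211/25, 1023/10, 2591/25]
L4 α=2/5: [21733/125, 3489/50, 17073/125]
L5 α=0: [21733/125, 3489/50, 17073/125]
L6 α=1/2: [26429/125, 9989/100, 22224/125]
rounded: [211, 100, 178]

at x=0,y=0 over L1,L2,L3,L4,L5,L6:
L1 α=4/7: [888/7, 544/7, 208/7]
L2 α=1/2: [682/7, 929/14, 188/7]
L3 α=4/7: [3026/49, 3011/98, 3980/49]
L4 α=1/2: [10719/98, 21729/196, 6969/98]
L5 α=3/7: [50103/343, 41133/343, 29079/343]
L6 α=3/4: [29247/343, 90525/1372, 140211/1372]
→ [85, 66, 102]

at x=2,y=2 over L1,L2,L3,L4,L5,L7:
after L1 α=4/5: [484/5, 784/5, 68/5]
after L2 α=0: [484/5, 784/5, 68/5]
after L3 α=1/2: [1299/10, 772/5, 314/5]
after L4 α=0: [1299/10, 772/5, 314/5]
after L5 α=1/4: [5877/40, 2751/20, 483/5]
after L7 α=1/3: [8837/60, 4181/30, 677/5]
rounded: [147, 139, 135]

query (1,0) [L1,L2,L3,L4,L5,L7] — begin 0,0,0
+L1 (α=4/5) → [352/5, 108, 592/5]
+L2 (α=3/4) → [673/5, 669/4, 358/5]
+L3 (α=3/5) → [4211/25, 1023/10, 2591/25]
+L4 (α=2/5) → [21733/125, 3489/50, 17073/125]
+L5 (α=0) → [21733/125, 3489/50, 17073/125]
+L7 (α=2/3) → [30733/375, 11389/150, 73823/375]
rounded: [82, 76, 197]

query (2,1) [L1,L2,L3,L4,L5,L7] — begin 0,0,0
after L1 α=1: [245, 197, 222]
after L2 α=3/4: [230, 122, 399/2]
after L3 α=1/7: [218, 891/7, 1237/7]
after L4 α=2/3: [518/3, 1151/7, 1425/7]
after L5 α=0: [518/3, 1151/7, 1425/7]
after L7 α=4/5: [2654/15, 3083/35, 1153/7]
= [177, 88, 165]


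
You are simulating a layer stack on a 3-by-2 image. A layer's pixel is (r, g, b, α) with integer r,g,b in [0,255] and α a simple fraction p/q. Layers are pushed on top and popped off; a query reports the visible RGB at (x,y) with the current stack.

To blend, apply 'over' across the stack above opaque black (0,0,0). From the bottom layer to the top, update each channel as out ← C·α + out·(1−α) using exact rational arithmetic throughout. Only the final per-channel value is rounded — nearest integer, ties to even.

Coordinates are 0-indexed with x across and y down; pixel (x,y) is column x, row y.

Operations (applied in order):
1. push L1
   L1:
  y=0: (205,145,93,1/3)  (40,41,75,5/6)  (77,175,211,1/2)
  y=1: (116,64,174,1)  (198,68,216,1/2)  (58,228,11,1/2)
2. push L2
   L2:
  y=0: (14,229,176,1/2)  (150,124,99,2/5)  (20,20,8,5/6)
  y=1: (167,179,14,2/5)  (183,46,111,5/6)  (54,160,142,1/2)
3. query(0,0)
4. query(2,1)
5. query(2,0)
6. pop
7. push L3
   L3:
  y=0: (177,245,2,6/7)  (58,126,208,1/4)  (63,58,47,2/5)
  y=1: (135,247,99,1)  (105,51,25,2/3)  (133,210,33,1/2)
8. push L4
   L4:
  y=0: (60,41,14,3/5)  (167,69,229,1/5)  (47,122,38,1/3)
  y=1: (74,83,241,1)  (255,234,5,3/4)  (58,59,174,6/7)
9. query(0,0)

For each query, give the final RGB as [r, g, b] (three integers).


at x=0,y=0 over L1,L2:
L1 α=1/3: [205/3, 145/3, 31]
L2 α=1/2: [247/6, 416/3, 207/2]
→ [41, 139, 104]

(2,1) stack=L1,L2; from [0,0,0]:
+L1 (α=1/2) → [29, 114, 11/2]
+L2 (α=1/2) → [83/2, 137, 295/4]
rounded: [42, 137, 74]

at x=2,y=0 over L1,L2:
after L1 α=1/2: [77/2, 175/2, 211/2]
after L2 α=5/6: [277/12, 125/4, 97/4]
rounded: [23, 31, 24]

at x=0,y=0 over L1,L3,L4:
L1 α=1/3: [205/3, 145/3, 31]
L3 α=6/7: [3391/21, 4555/21, 43/7]
L4 α=3/5: [10562/105, 11693/105, 76/7]
rounded: [101, 111, 11]


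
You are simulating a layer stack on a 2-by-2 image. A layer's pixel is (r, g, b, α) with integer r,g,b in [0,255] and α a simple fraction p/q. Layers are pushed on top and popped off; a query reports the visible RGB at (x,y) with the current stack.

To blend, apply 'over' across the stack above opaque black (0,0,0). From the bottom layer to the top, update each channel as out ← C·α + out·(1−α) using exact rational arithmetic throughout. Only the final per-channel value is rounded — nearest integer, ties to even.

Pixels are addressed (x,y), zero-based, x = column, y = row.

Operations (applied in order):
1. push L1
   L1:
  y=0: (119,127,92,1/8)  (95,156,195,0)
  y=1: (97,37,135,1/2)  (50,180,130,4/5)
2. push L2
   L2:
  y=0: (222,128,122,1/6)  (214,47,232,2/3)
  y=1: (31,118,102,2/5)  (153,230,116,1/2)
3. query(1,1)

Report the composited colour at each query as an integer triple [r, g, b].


query (1,1) [L1,L2] — begin 0,0,0
+L1 (α=4/5) → [40, 144, 104]
+L2 (α=1/2) → [193/2, 187, 110]
= [96, 187, 110]


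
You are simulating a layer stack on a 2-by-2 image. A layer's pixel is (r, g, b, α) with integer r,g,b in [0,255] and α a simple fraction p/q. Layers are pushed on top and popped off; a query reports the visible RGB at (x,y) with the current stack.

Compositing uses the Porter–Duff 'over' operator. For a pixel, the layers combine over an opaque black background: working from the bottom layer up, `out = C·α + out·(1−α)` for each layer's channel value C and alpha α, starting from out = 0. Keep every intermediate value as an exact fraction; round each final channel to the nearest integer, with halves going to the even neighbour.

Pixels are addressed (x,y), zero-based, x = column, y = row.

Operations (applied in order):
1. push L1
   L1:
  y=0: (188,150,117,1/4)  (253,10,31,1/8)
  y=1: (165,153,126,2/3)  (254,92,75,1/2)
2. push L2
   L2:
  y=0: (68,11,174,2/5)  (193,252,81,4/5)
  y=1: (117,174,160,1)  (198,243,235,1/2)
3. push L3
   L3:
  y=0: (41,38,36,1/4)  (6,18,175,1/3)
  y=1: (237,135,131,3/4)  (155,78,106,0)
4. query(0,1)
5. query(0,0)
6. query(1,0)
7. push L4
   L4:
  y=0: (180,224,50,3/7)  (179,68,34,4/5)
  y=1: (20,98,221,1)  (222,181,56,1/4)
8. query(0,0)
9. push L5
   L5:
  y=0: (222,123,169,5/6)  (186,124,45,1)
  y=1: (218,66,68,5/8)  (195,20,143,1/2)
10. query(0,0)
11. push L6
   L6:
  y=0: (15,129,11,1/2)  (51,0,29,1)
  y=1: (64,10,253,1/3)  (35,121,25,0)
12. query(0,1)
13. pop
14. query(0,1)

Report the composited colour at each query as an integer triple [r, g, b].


(0,1) stack=L1,L2,L3; from [0,0,0]:
after L1 α=2/3: [110, 102, 84]
after L2 α=1: [117, 174, 160]
after L3 α=3/4: [207, 579/4, 553/4]
→ [207, 145, 138]

at x=0,y=0 over L1,L2,L3:
+L1 (α=1/4) → [47, 75/2, 117/4]
+L2 (α=2/5) → [277/5, 269/10, 1743/20]
+L3 (α=1/4) → [259/5, 1187/40, 5949/80]
→ [52, 30, 74]

query (1,0) [L1,L2,L3] — begin 0,0,0
L1 α=1/8: [253/8, 5/4, 31/8]
L2 α=4/5: [6429/40, 4037/20, 2623/40]
L3 α=1/3: [2183/20, 4217/30, 2041/20]
→ [109, 141, 102]

(0,0) stack=L1,L2,L3,L4; from [0,0,0]:
+L1 (α=1/4) → [47, 75/2, 117/4]
+L2 (α=2/5) → [277/5, 269/10, 1743/20]
+L3 (α=1/4) → [259/5, 1187/40, 5949/80]
+L4 (α=3/7) → [3736/35, 7907/70, 8949/140]
rounded: [107, 113, 64]

query (0,0) [L1,L2,L3,L4,L5] — begin 0,0,0
L1 α=1/4: [47, 75/2, 117/4]
L2 α=2/5: [277/5, 269/10, 1743/20]
L3 α=1/4: [259/5, 1187/40, 5949/80]
L4 α=3/7: [3736/35, 7907/70, 8949/140]
L5 α=5/6: [21293/105, 50957/420, 127249/840]
→ [203, 121, 151]

at x=0,y=1 over L1,L2,L3,L4,L5,L6:
after L1 α=2/3: [110, 102, 84]
after L2 α=1: [117, 174, 160]
after L3 α=3/4: [207, 579/4, 553/4]
after L4 α=1: [20, 98, 221]
after L5 α=5/8: [575/4, 78, 1003/8]
after L6 α=1/3: [703/6, 166/3, 2015/12]
= [117, 55, 168]

(0,1) stack=L1,L2,L3,L4,L5; from [0,0,0]:
after L1 α=2/3: [110, 102, 84]
after L2 α=1: [117, 174, 160]
after L3 α=3/4: [207, 579/4, 553/4]
after L4 α=1: [20, 98, 221]
after L5 α=5/8: [575/4, 78, 1003/8]
= [144, 78, 125]


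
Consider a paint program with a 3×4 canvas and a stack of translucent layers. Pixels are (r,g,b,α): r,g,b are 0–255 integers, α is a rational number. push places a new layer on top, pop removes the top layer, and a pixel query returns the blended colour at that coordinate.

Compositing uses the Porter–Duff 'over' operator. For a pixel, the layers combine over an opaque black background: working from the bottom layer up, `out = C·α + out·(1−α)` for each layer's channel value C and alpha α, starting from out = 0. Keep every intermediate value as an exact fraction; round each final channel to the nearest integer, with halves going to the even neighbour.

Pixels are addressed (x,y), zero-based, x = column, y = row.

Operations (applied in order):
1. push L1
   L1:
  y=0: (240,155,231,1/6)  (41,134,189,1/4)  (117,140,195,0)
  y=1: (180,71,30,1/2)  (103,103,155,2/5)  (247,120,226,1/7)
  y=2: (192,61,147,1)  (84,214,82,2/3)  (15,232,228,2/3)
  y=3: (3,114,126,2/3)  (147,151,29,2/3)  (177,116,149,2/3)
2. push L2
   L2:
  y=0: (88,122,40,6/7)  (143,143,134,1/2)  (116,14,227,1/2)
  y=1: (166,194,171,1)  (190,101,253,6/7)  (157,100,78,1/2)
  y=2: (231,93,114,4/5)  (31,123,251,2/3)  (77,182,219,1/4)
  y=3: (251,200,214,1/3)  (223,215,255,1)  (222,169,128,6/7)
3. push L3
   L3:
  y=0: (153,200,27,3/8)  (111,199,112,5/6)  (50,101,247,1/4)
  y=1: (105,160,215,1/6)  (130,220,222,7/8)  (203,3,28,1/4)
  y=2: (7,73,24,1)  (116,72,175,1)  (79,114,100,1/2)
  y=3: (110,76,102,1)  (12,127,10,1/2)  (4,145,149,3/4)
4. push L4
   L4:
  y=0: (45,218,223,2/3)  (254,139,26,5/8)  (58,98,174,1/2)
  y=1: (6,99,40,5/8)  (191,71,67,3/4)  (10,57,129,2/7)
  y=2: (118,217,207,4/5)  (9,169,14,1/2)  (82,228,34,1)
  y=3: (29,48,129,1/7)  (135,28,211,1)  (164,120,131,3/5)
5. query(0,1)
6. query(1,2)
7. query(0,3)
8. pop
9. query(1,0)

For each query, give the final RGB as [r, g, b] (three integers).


(0,1) stack=L1,L2,L3,L4; from [0,0,0]:
+L1 (α=1/2) → [90, 71/2, 15]
+L2 (α=1) → [166, 194, 171]
+L3 (α=1/6) → [935/6, 565/3, 535/3]
+L4 (α=5/8) → [995/16, 265/2, 735/8]
→ [62, 132, 92]

at x=1,y=2 over L1,L2,L3,L4:
+L1 (α=2/3) → [56, 428/3, 164/3]
+L2 (α=2/3) → [118/3, 1166/9, 1670/9]
+L3 (α=1) → [116, 72, 175]
+L4 (α=1/2) → [125/2, 241/2, 189/2]
= [62, 120, 94]

(0,3) stack=L1,L2,L3,L4; from [0,0,0]:
L1 α=2/3: [2, 76, 84]
L2 α=1/3: [85, 352/3, 382/3]
L3 α=1: [110, 76, 102]
L4 α=1/7: [689/7, 72, 741/7]
→ [98, 72, 106]

(1,0) stack=L1,L2,L3; from [0,0,0]:
+L1 (α=1/4) → [41/4, 67/2, 189/4]
+L2 (α=1/2) → [613/8, 353/4, 725/8]
+L3 (α=5/6) → [5053/48, 4333/24, 1735/16]
→ [105, 181, 108]
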